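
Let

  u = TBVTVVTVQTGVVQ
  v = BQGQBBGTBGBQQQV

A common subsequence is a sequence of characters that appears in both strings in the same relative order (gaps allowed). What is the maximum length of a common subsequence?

5

Match B (u #2, v #1) → Q (u #9, v #4) → T (u #10, v #8) → G (u #11, v #10) → V (u #13, v #15) — 5 characters in the same relative order in both. Since dp[14][15] = 5, nothing longer is possible.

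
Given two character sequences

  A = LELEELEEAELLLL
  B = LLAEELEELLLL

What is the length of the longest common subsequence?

11

Pick L at A[1]=B[1]; then L at A[3]=B[2]; then E at A[4]=B[4]; then E at A[5]=B[5]; then L at A[6]=B[6]; then E at A[8]=B[7]; then E at A[10]=B[8]; then L at A[11]=B[9]; then L at A[12]=B[10]; then L at A[13]=B[11]; then L at A[14]=B[12]; all 11 characters appear in both, in order. The LCS DP gives dp[14][12] = 11, so this is optimal.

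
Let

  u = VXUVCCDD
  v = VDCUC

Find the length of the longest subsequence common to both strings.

3

Match V (u #1, v #1), then U (u #3, v #4), then C (u #6, v #5) — 3 characters in the same relative order in both. Since dp[8][5] = 3, nothing longer is possible.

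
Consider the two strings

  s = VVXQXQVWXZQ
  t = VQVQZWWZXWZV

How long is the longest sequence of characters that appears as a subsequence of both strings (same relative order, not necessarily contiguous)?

Let dp[i][j] be the LCS length of the first i characters of s and the first j characters of t. dp[i][j] = dp[i-1][j-1]+1 when the i-th and j-th characters match, else max(dp[i-1][j], dp[i][j-1]).
    ·  V  Q  V  Q  Z  W  W  Z  X  W  Z  V
 ·  0  0  0  0  0  0  0  0  0  0  0  0  0
 V  0  1  1  1  1  1  1  1  1  1  1  1  1
 V  0  1  1  2  2  2  2  2  2  2  2  2  2
 X  0  1  1  2  2  2  2  2  2  3  3  3  3
 Q  0  1  2  2  3  3  3  3  3  3  3  3  3
 X  0  1  2  2  3  3  3  3  3  4  4  4  4
 Q  0  1  2  2  3  3  3  3  3  4  4  4  4
 V  0  1  2  3  3  3  3  3  3  4  4  4  5
 W  0  1  2  3  3  3  4  4  4  4  5  5  5
 X  0  1  2  3  3  3  4  4  4  5  5  5  5
 Z  0  1  2  3  3  4  4  4  5  5  5  6  6
 Q  0  1  2  3  4  4  4  4  5  5  5  6  6
dp[11][12] = 6. One LCS (by backtracking along matches): VVQXWZ.

6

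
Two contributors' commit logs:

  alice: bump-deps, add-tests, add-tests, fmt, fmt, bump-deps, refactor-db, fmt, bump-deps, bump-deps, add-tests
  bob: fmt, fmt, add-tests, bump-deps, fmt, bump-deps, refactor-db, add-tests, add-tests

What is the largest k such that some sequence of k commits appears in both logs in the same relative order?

One common subsequence of length 6: fmt (alice #4, bob #1); then fmt (alice #5, bob #2); then bump-deps (alice #6, bob #4); then fmt (alice #8, bob #5); then bump-deps (alice #9, bob #6); then add-tests (alice #11, bob #9). dp[11][9] = 6 confirms this is the maximum.

6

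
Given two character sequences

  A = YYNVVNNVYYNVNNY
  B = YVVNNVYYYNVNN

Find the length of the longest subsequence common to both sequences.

12

Match Y (A #2, B #1), then V (A #4, B #2), then V (A #5, B #3), then N (A #6, B #4), then N (A #7, B #5), then V (A #8, B #6), then Y (A #9, B #8), then Y (A #10, B #9), then N (A #11, B #10), then V (A #12, B #11), then N (A #13, B #12), then N (A #14, B #13) — 12 characters in the same relative order in both. Since dp[15][13] = 12, nothing longer is possible.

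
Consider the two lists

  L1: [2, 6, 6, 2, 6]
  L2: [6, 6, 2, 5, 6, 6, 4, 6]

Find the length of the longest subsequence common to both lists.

One common subsequence of length 4: 2 at L1[1]=L2[3]; then 6 at L1[2]=L2[5]; then 6 at L1[3]=L2[6]; then 6 at L1[5]=L2[8]. dp[5][8] = 4 confirms this is the maximum.

4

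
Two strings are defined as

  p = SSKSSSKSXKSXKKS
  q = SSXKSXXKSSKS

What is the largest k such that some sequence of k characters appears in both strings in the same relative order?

9

Taking S at p[1]=q[1], S at p[2]=q[2], K at p[3]=q[4], S at p[4]=q[5], K at p[7]=q[8], S at p[8]=q[9], S at p[11]=q[10], K at p[14]=q[11], S at p[15]=q[12] gives a common subsequence of length 9, and the DP table's final entry dp[15][12] is also 9, so no common subsequence is longer.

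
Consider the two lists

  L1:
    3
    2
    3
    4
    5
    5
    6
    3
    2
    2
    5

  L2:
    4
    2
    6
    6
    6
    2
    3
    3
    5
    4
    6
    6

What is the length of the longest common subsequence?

4

Let dp[i][j] be the LCS length of the first i values of L1 and the first j values of L2. dp[i][j] = dp[i-1][j-1]+1 when the i-th and j-th values match, else max(dp[i-1][j], dp[i][j-1]).
    ·  4  2  6  6  6  2  3  3  5  4  6  6
 ·  0  0  0  0  0  0  0  0  0  0  0  0  0
 3  0  0  0  0  0  0  0  1  1  1  1  1  1
 2  0  0  1  1  1  1  1  1  1  1  1  1  1
 3  0  0  1  1  1  1  1  2  2  2  2  2  2
 4  0  1  1  1  1  1  1  2  2  2  3  3  3
 5  0  1  1  1  1  1  1  2  2  3  3  3  3
 5  0  1  1  1  1  1  1  2  2  3  3  3  3
 6  0  1  1  2  2  2  2  2  2  3  3  4  4
 3  0  1  1  2  2  2  2  3  3  3  3  4  4
 2  0  1  2  2  2  2  3  3  3  3  3  4  4
 2  0  1  2  2  2  2  3  3  3  3  3  4  4
 5  0  1  2  2  2  2  3  3  3  4  4  4  4
dp[11][12] = 4. One LCS (by backtracking along matches): 3, 3, 4, 6.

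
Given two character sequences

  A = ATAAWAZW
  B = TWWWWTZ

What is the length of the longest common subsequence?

One common subsequence of length 3: T [2,1], W [5,5], Z [7,7]. dp[8][7] = 3 confirms this is the maximum.

3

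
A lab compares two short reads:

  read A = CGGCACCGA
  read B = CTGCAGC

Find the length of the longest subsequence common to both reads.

5

One common subsequence of length 5: C at read A[1]=read B[1], then G at read A[3]=read B[3], then C at read A[4]=read B[4], then A at read A[5]=read B[5], then C at read A[7]=read B[7], and the DP table's final entry dp[9][7] is also 5, so no common subsequence is longer.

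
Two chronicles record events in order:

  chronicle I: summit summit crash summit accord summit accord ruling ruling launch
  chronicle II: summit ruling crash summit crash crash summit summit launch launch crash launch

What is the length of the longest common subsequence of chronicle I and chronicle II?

Taking summit [1,1] → summit [2,4] → crash [3,6] → summit [4,7] → summit [6,8] → launch [10,12] gives a common subsequence of length 6. dp[10][12] = 6 confirms this is the maximum.

6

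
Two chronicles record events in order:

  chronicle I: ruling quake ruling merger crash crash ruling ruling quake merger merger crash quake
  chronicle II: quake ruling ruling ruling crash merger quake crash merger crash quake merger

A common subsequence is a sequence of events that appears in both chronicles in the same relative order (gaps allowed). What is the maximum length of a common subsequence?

Pick quake at chronicle I[2]=chronicle II[1] → ruling at chronicle I[3]=chronicle II[2] → ruling at chronicle I[7]=chronicle II[3] → ruling at chronicle I[8]=chronicle II[4] → quake at chronicle I[9]=chronicle II[7] → merger at chronicle I[11]=chronicle II[9] → crash at chronicle I[12]=chronicle II[10] → quake at chronicle I[13]=chronicle II[11]; all 8 events appear in both, in order. The LCS DP gives dp[13][12] = 8, so this is optimal.

8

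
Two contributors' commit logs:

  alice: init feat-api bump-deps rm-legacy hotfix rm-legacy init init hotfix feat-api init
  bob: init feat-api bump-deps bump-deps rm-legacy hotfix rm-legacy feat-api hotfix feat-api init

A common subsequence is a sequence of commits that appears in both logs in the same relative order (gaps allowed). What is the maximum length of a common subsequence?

Match init [1,1], then feat-api [2,2], then bump-deps [3,4], then rm-legacy [4,5], then hotfix [5,6], then rm-legacy [6,7], then hotfix [9,9], then feat-api [10,10], then init [11,11] — 9 commits in the same relative order in both. dp[11][11] = 9 confirms this is the maximum.

9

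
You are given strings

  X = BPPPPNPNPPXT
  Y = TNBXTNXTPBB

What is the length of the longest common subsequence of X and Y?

Taking B [1,3], then N [8,6], then X [11,7], then T [12,8] gives a common subsequence of length 4. dp[12][11] = 4 confirms this is the maximum.

4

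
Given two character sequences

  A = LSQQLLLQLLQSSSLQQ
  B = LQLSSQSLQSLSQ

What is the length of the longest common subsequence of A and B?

One common subsequence of length 9: L [1,1] → Q [4,2] → L [5,3] → Q [8,6] → L [10,8] → Q [11,9] → S [12,10] → S [14,12] → Q [17,13]. dp[17][13] = 9 confirms this is the maximum.

9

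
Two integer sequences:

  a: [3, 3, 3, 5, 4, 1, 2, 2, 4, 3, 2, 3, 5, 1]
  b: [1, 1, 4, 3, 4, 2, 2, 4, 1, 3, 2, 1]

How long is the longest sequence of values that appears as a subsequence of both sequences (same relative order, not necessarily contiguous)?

8

One common subsequence of length 8: 3 [3,4], then 4 [5,5], then 2 [7,6], then 2 [8,7], then 4 [9,8], then 3 [10,10], then 2 [11,11], then 1 [14,12]. dp[14][12] = 8 confirms this is the maximum.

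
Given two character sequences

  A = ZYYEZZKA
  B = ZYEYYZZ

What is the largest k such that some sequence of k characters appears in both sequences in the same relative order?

5

Taking Z (A #1, B #1), Y (A #2, B #4), Y (A #3, B #5), Z (A #5, B #6), Z (A #6, B #7) gives a common subsequence of length 5. dp[8][7] = 5 confirms this is the maximum.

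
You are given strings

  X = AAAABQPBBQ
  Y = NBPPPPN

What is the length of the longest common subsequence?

2

Let dp[i][j] be the LCS length of the first i characters of X and the first j characters of Y. dp[i][j] = dp[i-1][j-1]+1 when the i-th and j-th characters match, else max(dp[i-1][j], dp[i][j-1]).
    ·  N  B  P  P  P  P  N
 ·  0  0  0  0  0  0  0  0
 A  0  0  0  0  0  0  0  0
 A  0  0  0  0  0  0  0  0
 A  0  0  0  0  0  0  0  0
 A  0  0  0  0  0  0  0  0
 B  0  0  1  1  1  1  1  1
 Q  0  0  1  1  1  1  1  1
 P  0  0  1  2  2  2  2  2
 B  0  0  1  2  2  2  2  2
 B  0  0  1  2  2  2  2  2
 Q  0  0  1  2  2  2  2  2
dp[10][7] = 2. One LCS (by backtracking along matches): BP.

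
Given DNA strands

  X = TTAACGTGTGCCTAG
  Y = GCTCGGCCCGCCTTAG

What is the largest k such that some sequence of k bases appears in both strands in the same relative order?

10

Match T at X[2]=Y[3]; then C at X[5]=Y[4]; then G at X[6]=Y[5]; then G at X[8]=Y[6]; then G at X[10]=Y[10]; then C at X[11]=Y[11]; then C at X[12]=Y[12]; then T at X[13]=Y[14]; then A at X[14]=Y[15]; then G at X[15]=Y[16] — 10 bases in the same relative order in both, and the DP table's final entry dp[15][16] is also 10, so no common subsequence is longer.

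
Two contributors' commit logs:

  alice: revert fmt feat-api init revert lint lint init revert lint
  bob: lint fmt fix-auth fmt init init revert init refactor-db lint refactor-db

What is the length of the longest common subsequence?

5

Match fmt [2,4] → init [4,6] → revert [5,7] → init [8,8] → lint [10,10] — 5 commits in the same relative order in both. Since dp[10][11] = 5, nothing longer is possible.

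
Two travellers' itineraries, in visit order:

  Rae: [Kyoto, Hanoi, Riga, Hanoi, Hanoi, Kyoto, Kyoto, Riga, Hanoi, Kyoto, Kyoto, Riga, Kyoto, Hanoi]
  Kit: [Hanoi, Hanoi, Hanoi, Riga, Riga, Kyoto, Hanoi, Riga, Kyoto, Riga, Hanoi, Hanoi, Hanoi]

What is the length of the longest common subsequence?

Pick Hanoi [2,1], then Hanoi [4,2], then Hanoi [5,3], then Kyoto [6,6], then Kyoto [7,9], then Riga [8,10], then Hanoi [9,12], then Hanoi [14,13]; all 8 stops appear in both, in order. Since dp[14][13] = 8, nothing longer is possible.

8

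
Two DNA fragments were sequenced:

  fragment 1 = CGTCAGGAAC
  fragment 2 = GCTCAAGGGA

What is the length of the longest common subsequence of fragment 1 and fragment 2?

Let dp[i][j] be the LCS length of the first i bases of fragment 1 and the first j bases of fragment 2. dp[i][j] = dp[i-1][j-1]+1 when the i-th and j-th bases match, else max(dp[i-1][j], dp[i][j-1]).
    ·  G  C  T  C  A  A  G  G  G  A
 ·  0  0  0  0  0  0  0  0  0  0  0
 C  0  0  1  1  1  1  1  1  1  1  1
 G  0  1  1  1  1  1  1  2  2  2  2
 T  0  1  1  2  2  2  2  2  2  2  2
 C  0  1  2  2  3  3  3  3  3  3  3
 A  0  1  2  2  3  4  4  4  4  4  4
 G  0  1  2  2  3  4  4  5  5  5  5
 G  0  1  2  2  3  4  4  5  6  6  6
 A  0  1  2  2  3  4  5  5  6  6  7
 A  0  1  2  2  3  4  5  5  6  6  7
 C  0  1  2  2  3  4  5  5  6  6  7
dp[10][10] = 7. One LCS (by backtracking along matches): CTCAGGA.

7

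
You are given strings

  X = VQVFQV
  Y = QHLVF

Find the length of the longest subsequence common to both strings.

Match Q [2,1], then V [3,4], then F [4,5] — 3 characters in the same relative order in both. The LCS DP gives dp[6][5] = 3, so this is optimal.

3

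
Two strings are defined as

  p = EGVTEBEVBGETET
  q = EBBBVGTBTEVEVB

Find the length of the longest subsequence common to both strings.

Taking E [1,1]; then G [2,6]; then T [4,9]; then E [5,10]; then E [7,12]; then V [8,13]; then B [9,14] gives a common subsequence of length 7. Since dp[14][14] = 7, nothing longer is possible.

7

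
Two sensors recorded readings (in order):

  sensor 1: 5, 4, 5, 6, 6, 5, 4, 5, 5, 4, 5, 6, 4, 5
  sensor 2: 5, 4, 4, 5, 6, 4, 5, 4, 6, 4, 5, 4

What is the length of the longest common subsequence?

10

Match 5 at sensor 1[1]=sensor 2[1], 4 at sensor 1[2]=sensor 2[3], 5 at sensor 1[3]=sensor 2[4], 6 at sensor 1[5]=sensor 2[5], 4 at sensor 1[7]=sensor 2[6], 5 at sensor 1[9]=sensor 2[7], 4 at sensor 1[10]=sensor 2[8], 6 at sensor 1[12]=sensor 2[9], 4 at sensor 1[13]=sensor 2[10], 5 at sensor 1[14]=sensor 2[11] — 10 values in the same relative order in both. dp[14][12] = 10 confirms this is the maximum.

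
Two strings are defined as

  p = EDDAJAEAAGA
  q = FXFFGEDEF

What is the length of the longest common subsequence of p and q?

One common subsequence of length 3: E (p #1, q #6), then D (p #3, q #7), then E (p #7, q #8). Since dp[11][9] = 3, nothing longer is possible.

3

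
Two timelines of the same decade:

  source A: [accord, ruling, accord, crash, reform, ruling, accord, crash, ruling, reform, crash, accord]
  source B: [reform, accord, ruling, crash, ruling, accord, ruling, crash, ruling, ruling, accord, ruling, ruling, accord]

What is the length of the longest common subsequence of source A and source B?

One common subsequence of length 8: accord [1,2], then ruling [2,5], then accord [3,6], then crash [4,8], then ruling [6,10], then accord [7,11], then ruling [9,13], then accord [12,14], and the DP table's final entry dp[12][14] is also 8, so no common subsequence is longer.

8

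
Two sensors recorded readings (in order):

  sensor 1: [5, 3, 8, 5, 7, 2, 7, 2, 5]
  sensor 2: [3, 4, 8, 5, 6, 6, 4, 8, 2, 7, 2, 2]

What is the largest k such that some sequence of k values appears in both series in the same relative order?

6

Let dp[i][j] be the LCS length of the first i values of sensor 1 and the first j values of sensor 2. dp[i][j] = dp[i-1][j-1]+1 when the i-th and j-th values match, else max(dp[i-1][j], dp[i][j-1]).
    ·  3  4  8  5  6  6  4  8  2  7  2  2
 ·  0  0  0  0  0  0  0  0  0  0  0  0  0
 5  0  0  0  0  1  1  1  1  1  1  1  1  1
 3  0  1  1  1  1  1  1  1  1  1  1  1  1
 8  0  1  1  2  2  2  2  2  2  2  2  2  2
 5  0  1  1  2  3  3  3  3  3  3  3  3  3
 7  0  1  1  2  3  3  3  3  3  3  4  4  4
 2  0  1  1  2  3  3  3  3  3  4  4  5  5
 7  0  1  1  2  3  3  3  3  3  4  5  5  5
 2  0  1  1  2  3  3  3  3  3  4  5  6  6
 5  0  1  1  2  3  3  3  3  3  4  5  6  6
dp[9][12] = 6. One LCS (by backtracking along matches): 3, 8, 5, 7, 2, 2.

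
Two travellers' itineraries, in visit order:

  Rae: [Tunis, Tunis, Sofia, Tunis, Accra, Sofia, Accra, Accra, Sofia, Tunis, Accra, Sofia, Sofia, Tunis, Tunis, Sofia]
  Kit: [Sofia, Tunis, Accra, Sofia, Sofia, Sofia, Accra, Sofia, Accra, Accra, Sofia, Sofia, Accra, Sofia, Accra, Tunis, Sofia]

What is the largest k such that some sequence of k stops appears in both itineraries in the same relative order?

11

Match Tunis [1,2]; then Sofia [3,6]; then Accra [5,7]; then Sofia [6,8]; then Accra [7,9]; then Accra [8,10]; then Sofia [9,12]; then Accra [11,13]; then Sofia [12,14]; then Tunis [15,16]; then Sofia [16,17] — 11 stops in the same relative order in both, and the DP table's final entry dp[16][17] is also 11, so no common subsequence is longer.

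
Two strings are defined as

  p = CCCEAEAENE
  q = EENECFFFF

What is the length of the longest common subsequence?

Pick E at p[6]=q[1], then E at p[8]=q[2], then N at p[9]=q[3], then E at p[10]=q[4]; all 4 characters appear in both, in order. dp[10][9] = 4 confirms this is the maximum.

4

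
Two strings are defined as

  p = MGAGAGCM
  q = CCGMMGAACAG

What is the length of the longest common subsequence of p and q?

5

Match M [1,5], then G [2,6], then A [3,8], then A [5,10], then G [6,11] — 5 characters in the same relative order in both. dp[8][11] = 5 confirms this is the maximum.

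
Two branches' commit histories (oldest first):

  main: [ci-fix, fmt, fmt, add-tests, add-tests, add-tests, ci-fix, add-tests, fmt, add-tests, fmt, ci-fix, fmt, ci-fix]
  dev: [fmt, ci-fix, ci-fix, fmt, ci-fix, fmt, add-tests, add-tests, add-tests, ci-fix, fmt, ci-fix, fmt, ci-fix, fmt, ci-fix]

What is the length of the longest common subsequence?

12

Taking ci-fix at main[1]=dev[3], then fmt at main[2]=dev[4], then fmt at main[3]=dev[6], then add-tests at main[4]=dev[7], then add-tests at main[5]=dev[8], then add-tests at main[6]=dev[9], then ci-fix at main[7]=dev[10], then fmt at main[9]=dev[11], then fmt at main[11]=dev[13], then ci-fix at main[12]=dev[14], then fmt at main[13]=dev[15], then ci-fix at main[14]=dev[16] gives a common subsequence of length 12. dp[14][16] = 12 confirms this is the maximum.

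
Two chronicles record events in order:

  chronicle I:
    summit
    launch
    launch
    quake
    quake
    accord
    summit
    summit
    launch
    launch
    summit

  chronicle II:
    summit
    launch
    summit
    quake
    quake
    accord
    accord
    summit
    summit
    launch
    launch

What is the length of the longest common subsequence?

One common subsequence of length 9: summit at chronicle I[1]=chronicle II[1], then launch at chronicle I[2]=chronicle II[2], then quake at chronicle I[4]=chronicle II[4], then quake at chronicle I[5]=chronicle II[5], then accord at chronicle I[6]=chronicle II[7], then summit at chronicle I[7]=chronicle II[8], then summit at chronicle I[8]=chronicle II[9], then launch at chronicle I[9]=chronicle II[10], then launch at chronicle I[10]=chronicle II[11], and the DP table's final entry dp[11][11] is also 9, so no common subsequence is longer.

9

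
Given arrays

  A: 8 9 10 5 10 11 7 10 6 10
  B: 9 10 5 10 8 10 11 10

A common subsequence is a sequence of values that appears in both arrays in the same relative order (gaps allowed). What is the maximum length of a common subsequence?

Let dp[i][j] be the LCS length of the first i values of A and the first j values of B. dp[i][j] = dp[i-1][j-1]+1 when the i-th and j-th values match, else max(dp[i-1][j], dp[i][j-1]).
    ·  9 10  5 10  8 10 11 10
 ·  0  0  0  0  0  0  0  0  0
 8  0  0  0  0  0  1  1  1  1
 9  0  1  1  1  1  1  1  1  1
10  0  1  2  2  2  2  2  2  2
 5  0  1  2  3  3  3  3  3  3
10  0  1  2  3  4  4  4  4  4
11  0  1  2  3  4  4  4  5  5
 7  0  1  2  3  4  4  4  5  5
10  0  1  2  3  4  4  5  5  6
 6  0  1  2  3  4  4  5  5  6
10  0  1  2  3  4  4  5  5  6
dp[10][8] = 6. One LCS (by backtracking along matches): 9, 10, 5, 10, 11, 10.

6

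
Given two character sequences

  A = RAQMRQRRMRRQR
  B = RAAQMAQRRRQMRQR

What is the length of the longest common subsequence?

Pick R (A #1, B #1), then A (A #2, B #3), then Q (A #3, B #4), then M (A #4, B #5), then R (A #5, B #8), then R (A #7, B #9), then R (A #8, B #10), then M (A #9, B #12), then R (A #11, B #13), then Q (A #12, B #14), then R (A #13, B #15); all 11 characters appear in both, in order, and the DP table's final entry dp[13][15] is also 11, so no common subsequence is longer.

11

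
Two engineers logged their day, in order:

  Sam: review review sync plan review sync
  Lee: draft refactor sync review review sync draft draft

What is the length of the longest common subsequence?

Taking review [1,4], review [2,5], sync [3,6] gives a common subsequence of length 3. The LCS DP gives dp[6][8] = 3, so this is optimal.

3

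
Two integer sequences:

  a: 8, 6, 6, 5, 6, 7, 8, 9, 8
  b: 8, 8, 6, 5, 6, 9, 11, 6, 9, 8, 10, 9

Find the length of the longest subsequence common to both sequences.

One common subsequence of length 6: 8 [1,2], then 6 [2,3], then 6 [3,5], then 6 [5,8], then 8 [7,10], then 9 [8,12]. Since dp[9][12] = 6, nothing longer is possible.

6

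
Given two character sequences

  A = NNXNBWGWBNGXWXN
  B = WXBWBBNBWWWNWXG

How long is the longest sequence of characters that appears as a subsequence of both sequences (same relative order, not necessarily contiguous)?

8

Taking X [3,2], then N [4,7], then B [5,8], then W [6,10], then W [8,11], then N [10,12], then W [13,13], then X [14,14] gives a common subsequence of length 8. dp[15][15] = 8 confirms this is the maximum.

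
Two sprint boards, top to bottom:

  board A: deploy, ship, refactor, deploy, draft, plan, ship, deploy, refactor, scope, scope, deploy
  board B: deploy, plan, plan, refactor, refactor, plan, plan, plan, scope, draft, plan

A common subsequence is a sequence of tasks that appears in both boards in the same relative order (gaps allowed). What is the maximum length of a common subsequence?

4

Pick deploy [1,1]; then refactor [3,5]; then draft [5,10]; then plan [6,11]; all 4 tasks appear in both, in order. The LCS DP gives dp[12][11] = 4, so this is optimal.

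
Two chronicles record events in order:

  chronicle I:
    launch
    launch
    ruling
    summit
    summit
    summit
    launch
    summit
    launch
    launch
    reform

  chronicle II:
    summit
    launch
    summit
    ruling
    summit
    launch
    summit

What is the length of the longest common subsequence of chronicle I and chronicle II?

5

One common subsequence of length 5: launch (chronicle I #1, chronicle II #2), then ruling (chronicle I #3, chronicle II #4), then summit (chronicle I #6, chronicle II #5), then launch (chronicle I #7, chronicle II #6), then summit (chronicle I #8, chronicle II #7). Since dp[11][7] = 5, nothing longer is possible.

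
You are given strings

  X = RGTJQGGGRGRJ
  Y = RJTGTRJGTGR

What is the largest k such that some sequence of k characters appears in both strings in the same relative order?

Taking R at X[1]=Y[1] → G at X[2]=Y[4] → T at X[3]=Y[5] → J at X[4]=Y[7] → G at X[6]=Y[8] → G at X[10]=Y[10] → R at X[11]=Y[11] gives a common subsequence of length 7, and the DP table's final entry dp[12][11] is also 7, so no common subsequence is longer.

7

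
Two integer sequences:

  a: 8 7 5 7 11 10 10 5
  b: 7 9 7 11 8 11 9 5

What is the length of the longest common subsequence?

Taking 7 at a[2]=b[1], then 7 at a[4]=b[3], then 11 at a[5]=b[6], then 5 at a[8]=b[8] gives a common subsequence of length 4. Since dp[8][8] = 4, nothing longer is possible.

4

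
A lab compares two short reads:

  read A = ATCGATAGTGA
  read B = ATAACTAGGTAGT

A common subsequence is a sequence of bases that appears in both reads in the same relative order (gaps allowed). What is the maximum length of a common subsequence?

8

Let dp[i][j] be the LCS length of the first i bases of read A and the first j bases of read B. dp[i][j] = dp[i-1][j-1]+1 when the i-th and j-th bases match, else max(dp[i-1][j], dp[i][j-1]).
    ·  A  T  A  A  C  T  A  G  G  T  A  G  T
 ·  0  0  0  0  0  0  0  0  0  0  0  0  0  0
 A  0  1  1  1  1  1  1  1  1  1  1  1  1  1
 T  0  1  2  2  2  2  2  2  2  2  2  2  2  2
 C  0  1  2  2  2  3  3  3  3  3  3  3  3  3
 G  0  1  2  2  2  3  3  3  4  4  4  4  4  4
 A  0  1  2  3  3  3  3  4  4  4  4  5  5  5
 T  0  1  2  3  3  3  4  4  4  4  5  5  5  6
 A  0  1  2  3  4  4  4  5  5  5  5  6  6  6
 G  0  1  2  3  4  4  4  5  6  6  6  6  7  7
 T  0  1  2  3  4  4  5  5  6  6  7  7  7  8
 G  0  1  2  3  4  4  5  5  6  7  7  7  8  8
 A  0  1  2  3  4  4  5  6  6  7  7  8  8  8
dp[11][13] = 8. One LCS (by backtracking along matches): ATCGTAGT.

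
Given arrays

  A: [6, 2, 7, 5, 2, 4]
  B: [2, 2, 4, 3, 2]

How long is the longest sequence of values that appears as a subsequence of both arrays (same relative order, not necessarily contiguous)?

Pick 2 (A #2, B #1); then 2 (A #5, B #2); then 4 (A #6, B #3); all 3 values appear in both, in order. The LCS DP gives dp[6][5] = 3, so this is optimal.

3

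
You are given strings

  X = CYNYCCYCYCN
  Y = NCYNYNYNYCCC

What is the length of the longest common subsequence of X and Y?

Match C (X #1, Y #2), Y (X #2, Y #7), N (X #3, Y #8), Y (X #4, Y #9), C (X #6, Y #10), C (X #8, Y #11), C (X #10, Y #12) — 7 characters in the same relative order in both. Since dp[11][12] = 7, nothing longer is possible.

7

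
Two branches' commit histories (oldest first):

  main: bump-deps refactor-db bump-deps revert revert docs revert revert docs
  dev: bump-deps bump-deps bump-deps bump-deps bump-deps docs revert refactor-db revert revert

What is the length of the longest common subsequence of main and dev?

Taking bump-deps (main #1, dev #4), bump-deps (main #3, dev #5), revert (main #4, dev #7), revert (main #7, dev #9), revert (main #8, dev #10) gives a common subsequence of length 5. The LCS DP gives dp[9][10] = 5, so this is optimal.

5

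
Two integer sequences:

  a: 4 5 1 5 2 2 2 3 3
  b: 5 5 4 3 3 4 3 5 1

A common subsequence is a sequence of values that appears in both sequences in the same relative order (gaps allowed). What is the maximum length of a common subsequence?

One common subsequence of length 4: 5 (a #2, b #1) → 5 (a #4, b #2) → 3 (a #8, b #5) → 3 (a #9, b #7). The LCS DP gives dp[9][9] = 4, so this is optimal.

4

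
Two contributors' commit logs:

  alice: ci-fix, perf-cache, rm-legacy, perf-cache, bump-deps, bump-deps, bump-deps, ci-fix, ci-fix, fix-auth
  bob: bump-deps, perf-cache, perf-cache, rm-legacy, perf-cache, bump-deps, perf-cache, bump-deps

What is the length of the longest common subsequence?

5

One common subsequence of length 5: perf-cache [2,3], then rm-legacy [3,4], then perf-cache [4,5], then bump-deps [5,6], then bump-deps [7,8]. The LCS DP gives dp[10][8] = 5, so this is optimal.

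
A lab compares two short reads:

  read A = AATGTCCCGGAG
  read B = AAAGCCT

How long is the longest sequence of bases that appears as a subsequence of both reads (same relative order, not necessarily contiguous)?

One common subsequence of length 5: A at read A[1]=read B[2] → A at read A[2]=read B[3] → G at read A[4]=read B[4] → C at read A[6]=read B[5] → C at read A[7]=read B[6]. Since dp[12][7] = 5, nothing longer is possible.

5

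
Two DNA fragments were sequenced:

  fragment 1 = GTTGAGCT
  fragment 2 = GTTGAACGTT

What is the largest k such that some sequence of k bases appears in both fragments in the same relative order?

Taking G at fragment 1[1]=fragment 2[1], then T at fragment 1[2]=fragment 2[2], then T at fragment 1[3]=fragment 2[3], then G at fragment 1[4]=fragment 2[4], then A at fragment 1[5]=fragment 2[6], then G at fragment 1[6]=fragment 2[8], then T at fragment 1[8]=fragment 2[10] gives a common subsequence of length 7. The LCS DP gives dp[8][10] = 7, so this is optimal.

7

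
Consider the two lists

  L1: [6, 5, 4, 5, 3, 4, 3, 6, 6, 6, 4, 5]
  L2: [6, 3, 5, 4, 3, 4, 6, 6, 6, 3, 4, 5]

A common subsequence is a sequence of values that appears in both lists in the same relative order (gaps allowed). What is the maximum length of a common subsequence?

Let dp[i][j] be the LCS length of the first i values of L1 and the first j values of L2. dp[i][j] = dp[i-1][j-1]+1 when the i-th and j-th values match, else max(dp[i-1][j], dp[i][j-1]).
    ·  6  3  5  4  3  4  6  6  6  3  4  5
 ·  0  0  0  0  0  0  0  0  0  0  0  0  0
 6  0  1  1  1  1  1  1  1  1  1  1  1  1
 5  0  1  1  2  2  2  2  2  2  2  2  2  2
 4  0  1  1  2  3  3  3  3  3  3  3  3  3
 5  0  1  1  2  3  3  3  3  3  3  3  3  4
 3  0  1  2  2  3  4  4  4  4  4  4  4  4
 4  0  1  2  2  3  4  5  5  5  5  5  5  5
 3  0  1  2  2  3  4  5  5  5  5  6  6  6
 6  0  1  2  2  3  4  5  6  6  6  6  6  6
 6  0  1  2  2  3  4  5  6  7  7  7  7  7
 6  0  1  2  2  3  4  5  6  7  8  8  8  8
 4  0  1  2  2  3  4  5  6  7  8  8  9  9
 5  0  1  2  3  3  4  5  6  7  8  8  9 10
dp[12][12] = 10. One LCS (by backtracking along matches): 6, 5, 4, 3, 4, 6, 6, 6, 4, 5.

10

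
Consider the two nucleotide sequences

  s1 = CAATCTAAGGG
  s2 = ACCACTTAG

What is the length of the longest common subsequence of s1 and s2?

Let dp[i][j] be the LCS length of the first i bases of s1 and the first j bases of s2. dp[i][j] = dp[i-1][j-1]+1 when the i-th and j-th bases match, else max(dp[i-1][j], dp[i][j-1]).
    ·  A  C  C  A  C  T  T  A  G
 ·  0  0  0  0  0  0  0  0  0  0
 C  0  0  1  1  1  1  1  1  1  1
 A  0  1  1  1  2  2  2  2  2  2
 A  0  1  1  1  2  2  2  2  3  3
 T  0  1  1  1  2  2  3  3  3  3
 C  0  1  2  2  2  3  3  3  3  3
 T  0  1  2  2  2  3  4  4  4  4
 A  0  1  2  2  3  3  4  4  5  5
 A  0  1  2  2  3  3  4  4  5  5
 G  0  1  2  2  3  3  4  4  5  6
 G  0  1  2  2  3  3  4  4  5  6
 G  0  1  2  2  3  3  4  4  5  6
dp[11][9] = 6. One LCS (by backtracking along matches): CATTAG.

6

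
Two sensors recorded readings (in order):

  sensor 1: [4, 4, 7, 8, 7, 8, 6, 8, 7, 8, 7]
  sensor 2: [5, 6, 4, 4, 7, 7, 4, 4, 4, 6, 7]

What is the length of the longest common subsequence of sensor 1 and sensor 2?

Pick 4 [1,3], 4 [2,4], 7 [3,5], 7 [5,6], 6 [7,10], 7 [11,11]; all 6 values appear in both, in order. Since dp[11][11] = 6, nothing longer is possible.

6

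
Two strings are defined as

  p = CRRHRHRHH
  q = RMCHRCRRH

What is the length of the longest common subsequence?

Let dp[i][j] be the LCS length of the first i characters of p and the first j characters of q. dp[i][j] = dp[i-1][j-1]+1 when the i-th and j-th characters match, else max(dp[i-1][j], dp[i][j-1]).
    ·  R  M  C  H  R  C  R  R  H
 ·  0  0  0  0  0  0  0  0  0  0
 C  0  0  0  1  1  1  1  1  1  1
 R  0  1  1  1  1  2  2  2  2  2
 R  0  1  1  1  1  2  2  3  3  3
 H  0  1  1  1  2  2  2  3  3  4
 R  0  1  1  1  2  3  3  3  4  4
 H  0  1  1  1  2  3  3  3  4  5
 R  0  1  1  1  2  3  3  4  4  5
 H  0  1  1  1  2  3  3  4  4  5
 H  0  1  1  1  2  3  3  4  4  5
dp[9][9] = 5. One LCS (by backtracking along matches): CRRRH.

5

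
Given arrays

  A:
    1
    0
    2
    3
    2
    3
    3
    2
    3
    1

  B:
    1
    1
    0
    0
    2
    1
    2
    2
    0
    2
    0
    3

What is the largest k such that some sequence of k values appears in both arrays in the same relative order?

Match 1 at A[1]=B[2] → 0 at A[2]=B[4] → 2 at A[3]=B[7] → 2 at A[5]=B[8] → 2 at A[8]=B[10] → 3 at A[9]=B[12] — 6 values in the same relative order in both. The LCS DP gives dp[10][12] = 6, so this is optimal.

6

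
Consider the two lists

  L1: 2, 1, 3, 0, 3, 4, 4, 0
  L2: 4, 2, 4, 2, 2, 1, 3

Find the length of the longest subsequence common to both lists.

3

Let dp[i][j] be the LCS length of the first i values of L1 and the first j values of L2. dp[i][j] = dp[i-1][j-1]+1 when the i-th and j-th values match, else max(dp[i-1][j], dp[i][j-1]).
    ·  4  2  4  2  2  1  3
 ·  0  0  0  0  0  0  0  0
 2  0  0  1  1  1  1  1  1
 1  0  0  1  1  1  1  2  2
 3  0  0  1  1  1  1  2  3
 0  0  0  1  1  1  1  2  3
 3  0  0  1  1  1  1  2  3
 4  0  1  1  2  2  2  2  3
 4  0  1  1  2  2  2  2  3
 0  0  1  1  2  2  2  2  3
dp[8][7] = 3. One LCS (by backtracking along matches): 2, 1, 3.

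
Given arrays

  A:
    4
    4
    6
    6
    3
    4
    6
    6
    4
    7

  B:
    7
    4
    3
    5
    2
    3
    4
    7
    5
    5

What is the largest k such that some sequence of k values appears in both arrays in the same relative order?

Let dp[i][j] be the LCS length of the first i values of A and the first j values of B. dp[i][j] = dp[i-1][j-1]+1 when the i-th and j-th values match, else max(dp[i-1][j], dp[i][j-1]).
    ·  7  4  3  5  2  3  4  7  5  5
 ·  0  0  0  0  0  0  0  0  0  0  0
 4  0  0  1  1  1  1  1  1  1  1  1
 4  0  0  1  1  1  1  1  2  2  2  2
 6  0  0  1  1  1  1  1  2  2  2  2
 6  0  0  1  1  1  1  1  2  2  2  2
 3  0  0  1  2  2  2  2  2  2  2  2
 4  0  0  1  2  2  2  2  3  3  3  3
 6  0  0  1  2  2  2  2  3  3  3  3
 6  0  0  1  2  2  2  2  3  3  3  3
 4  0  0  1  2  2  2  2  3  3  3  3
 7  0  1  1  2  2  2  2  3  4  4  4
dp[10][10] = 4. One LCS (by backtracking along matches): 4, 3, 4, 7.

4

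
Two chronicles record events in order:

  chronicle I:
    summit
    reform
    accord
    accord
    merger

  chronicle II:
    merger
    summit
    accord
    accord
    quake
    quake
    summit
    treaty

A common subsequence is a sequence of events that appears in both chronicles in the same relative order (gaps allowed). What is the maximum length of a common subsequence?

Match summit (chronicle I #1, chronicle II #2), accord (chronicle I #3, chronicle II #3), accord (chronicle I #4, chronicle II #4) — 3 events in the same relative order in both. Since dp[5][8] = 3, nothing longer is possible.

3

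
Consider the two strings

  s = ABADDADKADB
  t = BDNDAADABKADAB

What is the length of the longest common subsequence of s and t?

One common subsequence of length 9: B [2,1], then D [4,2], then D [5,4], then A [6,6], then D [7,7], then K [8,10], then A [9,11], then D [10,12], then B [11,14]. The LCS DP gives dp[11][14] = 9, so this is optimal.

9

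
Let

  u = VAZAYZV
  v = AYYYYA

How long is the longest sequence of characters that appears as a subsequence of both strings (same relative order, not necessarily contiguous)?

Match A [2,1], A [4,6] — 2 characters in the same relative order in both. The LCS DP gives dp[7][6] = 2, so this is optimal.

2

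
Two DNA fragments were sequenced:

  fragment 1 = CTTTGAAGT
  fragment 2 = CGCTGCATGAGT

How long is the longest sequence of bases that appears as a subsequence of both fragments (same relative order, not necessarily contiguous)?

7

Let dp[i][j] be the LCS length of the first i bases of fragment 1 and the first j bases of fragment 2. dp[i][j] = dp[i-1][j-1]+1 when the i-th and j-th bases match, else max(dp[i-1][j], dp[i][j-1]).
    ·  C  G  C  T  G  C  A  T  G  A  G  T
 ·  0  0  0  0  0  0  0  0  0  0  0  0  0
 C  0  1  1  1  1  1  1  1  1  1  1  1  1
 T  0  1  1  1  2  2  2  2  2  2  2  2  2
 T  0  1  1  1  2  2  2  2  3  3  3  3  3
 T  0  1  1  1  2  2  2  2  3  3  3  3  4
 G  0  1  2  2  2  3  3  3  3  4  4  4  4
 A  0  1  2  2  2  3  3  4  4  4  5  5  5
 A  0  1  2  2  2  3  3  4  4  4  5  5  5
 G  0  1  2  2  2  3  3  4  4  5  5  6  6
 T  0  1  2  2  3  3  3  4  5  5  5  6  7
dp[9][12] = 7. One LCS (by backtracking along matches): CTTGAGT.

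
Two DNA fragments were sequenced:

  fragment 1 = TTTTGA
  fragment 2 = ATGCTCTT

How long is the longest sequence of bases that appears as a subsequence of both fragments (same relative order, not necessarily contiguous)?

Pick T [1,2], T [2,5], T [3,7], T [4,8]; all 4 bases appear in both, in order. The LCS DP gives dp[6][8] = 4, so this is optimal.

4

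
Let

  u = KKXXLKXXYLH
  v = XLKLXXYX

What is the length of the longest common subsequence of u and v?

Pick X (u #4, v #1); then L (u #5, v #2); then K (u #6, v #3); then X (u #7, v #5); then X (u #8, v #6); then Y (u #9, v #7); all 6 characters appear in both, in order. dp[11][8] = 6 confirms this is the maximum.

6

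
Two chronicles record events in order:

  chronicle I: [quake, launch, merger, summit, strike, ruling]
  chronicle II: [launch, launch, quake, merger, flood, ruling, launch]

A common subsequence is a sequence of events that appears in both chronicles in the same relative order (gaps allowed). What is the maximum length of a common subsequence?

3

Match quake at chronicle I[1]=chronicle II[3], then merger at chronicle I[3]=chronicle II[4], then ruling at chronicle I[6]=chronicle II[6] — 3 events in the same relative order in both. Since dp[6][7] = 3, nothing longer is possible.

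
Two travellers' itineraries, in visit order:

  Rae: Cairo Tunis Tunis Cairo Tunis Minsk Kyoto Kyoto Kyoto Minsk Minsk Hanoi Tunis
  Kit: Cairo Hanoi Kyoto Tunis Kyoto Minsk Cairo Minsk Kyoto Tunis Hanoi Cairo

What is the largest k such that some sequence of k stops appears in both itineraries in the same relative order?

6

Match Cairo (Rae #1, Kit #1); then Tunis (Rae #2, Kit #4); then Cairo (Rae #4, Kit #7); then Minsk (Rae #6, Kit #8); then Kyoto (Rae #7, Kit #9); then Hanoi (Rae #12, Kit #11) — 6 stops in the same relative order in both. dp[13][12] = 6 confirms this is the maximum.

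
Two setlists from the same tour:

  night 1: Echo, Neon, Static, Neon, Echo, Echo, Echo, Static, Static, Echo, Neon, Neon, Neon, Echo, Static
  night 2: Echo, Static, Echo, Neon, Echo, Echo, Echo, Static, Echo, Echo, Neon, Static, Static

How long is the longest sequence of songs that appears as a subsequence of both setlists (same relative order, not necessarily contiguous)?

Pick Echo at night 1[1]=night 2[1] → Static at night 1[3]=night 2[2] → Neon at night 1[4]=night 2[4] → Echo at night 1[5]=night 2[5] → Echo at night 1[6]=night 2[6] → Echo at night 1[7]=night 2[7] → Static at night 1[8]=night 2[8] → Echo at night 1[10]=night 2[10] → Neon at night 1[11]=night 2[11] → Static at night 1[15]=night 2[13]; all 10 songs appear in both, in order. The LCS DP gives dp[15][13] = 10, so this is optimal.

10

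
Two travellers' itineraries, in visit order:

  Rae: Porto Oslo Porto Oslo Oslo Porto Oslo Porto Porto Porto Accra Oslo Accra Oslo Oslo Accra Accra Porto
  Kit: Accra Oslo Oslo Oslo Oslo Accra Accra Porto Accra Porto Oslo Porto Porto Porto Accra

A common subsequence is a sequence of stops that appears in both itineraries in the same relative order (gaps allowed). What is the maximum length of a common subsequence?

9

Taking Oslo (Rae #2, Kit #3), then Oslo (Rae #4, Kit #4), then Oslo (Rae #5, Kit #5), then Porto (Rae #6, Kit #10), then Oslo (Rae #7, Kit #11), then Porto (Rae #8, Kit #12), then Porto (Rae #9, Kit #13), then Porto (Rae #10, Kit #14), then Accra (Rae #17, Kit #15) gives a common subsequence of length 9. Since dp[18][15] = 9, nothing longer is possible.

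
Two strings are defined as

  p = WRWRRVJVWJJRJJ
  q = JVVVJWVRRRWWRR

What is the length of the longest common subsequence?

6

Pick W (p #1, q #6) → R (p #2, q #8) → R (p #4, q #9) → R (p #5, q #10) → W (p #9, q #12) → R (p #12, q #14); all 6 characters appear in both, in order. dp[14][14] = 6 confirms this is the maximum.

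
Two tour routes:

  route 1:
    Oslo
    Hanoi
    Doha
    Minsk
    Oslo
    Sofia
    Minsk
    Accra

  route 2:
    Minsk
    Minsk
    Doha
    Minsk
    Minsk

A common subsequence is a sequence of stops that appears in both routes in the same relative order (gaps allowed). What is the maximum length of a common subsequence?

One common subsequence of length 3: Doha at route 1[3]=route 2[3] → Minsk at route 1[4]=route 2[4] → Minsk at route 1[7]=route 2[5]. dp[8][5] = 3 confirms this is the maximum.

3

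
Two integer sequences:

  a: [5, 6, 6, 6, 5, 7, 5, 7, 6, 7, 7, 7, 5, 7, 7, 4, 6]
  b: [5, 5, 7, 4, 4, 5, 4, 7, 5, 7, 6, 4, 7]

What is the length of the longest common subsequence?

Taking 5 [1,1], 5 [5,2], 7 [6,3], 5 [7,6], 7 [12,8], 5 [13,9], 7 [14,10], 7 [15,13] gives a common subsequence of length 8. The LCS DP gives dp[17][13] = 8, so this is optimal.

8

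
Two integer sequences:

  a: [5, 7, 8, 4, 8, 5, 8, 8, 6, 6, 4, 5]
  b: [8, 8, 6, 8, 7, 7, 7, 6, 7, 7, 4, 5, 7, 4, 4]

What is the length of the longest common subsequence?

Taking 8 at a[3]=b[1], 8 at a[5]=b[2], 8 at a[7]=b[4], 6 at a[9]=b[8], 4 at a[11]=b[11], 5 at a[12]=b[12] gives a common subsequence of length 6. Since dp[12][15] = 6, nothing longer is possible.

6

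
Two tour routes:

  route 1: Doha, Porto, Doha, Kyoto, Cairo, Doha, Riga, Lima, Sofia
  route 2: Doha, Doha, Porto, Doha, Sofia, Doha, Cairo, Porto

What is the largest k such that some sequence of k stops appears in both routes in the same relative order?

Match Doha at route 1[1]=route 2[2]; then Porto at route 1[2]=route 2[3]; then Doha at route 1[3]=route 2[6]; then Cairo at route 1[5]=route 2[7] — 4 stops in the same relative order in both. Since dp[9][8] = 4, nothing longer is possible.

4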